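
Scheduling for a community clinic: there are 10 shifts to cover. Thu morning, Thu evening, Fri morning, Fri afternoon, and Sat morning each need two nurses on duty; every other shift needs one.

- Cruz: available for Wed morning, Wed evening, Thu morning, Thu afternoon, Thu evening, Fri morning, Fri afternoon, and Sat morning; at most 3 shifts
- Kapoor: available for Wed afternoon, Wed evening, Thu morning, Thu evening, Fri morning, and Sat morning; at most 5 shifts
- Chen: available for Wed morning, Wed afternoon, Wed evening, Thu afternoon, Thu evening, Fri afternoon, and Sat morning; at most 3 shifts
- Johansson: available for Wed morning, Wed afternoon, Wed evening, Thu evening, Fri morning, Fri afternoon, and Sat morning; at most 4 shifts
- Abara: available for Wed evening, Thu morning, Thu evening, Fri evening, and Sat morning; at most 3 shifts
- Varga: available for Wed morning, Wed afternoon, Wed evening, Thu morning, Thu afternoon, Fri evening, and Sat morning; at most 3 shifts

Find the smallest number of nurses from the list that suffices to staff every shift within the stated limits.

4

15 slots to fill and no one can take more than 5, so at least ⌈15/5⌉ = 3 nurses are needed.
Any 3 nurses together have capacity at most 5+4+3 = 12 < 15 slots, so 3 can never suffice.
Cruz, Kapoor, Johansson, and Abara alone can cover everything: Wed morning→Cruz, Wed afternoon→Kapoor, Wed evening→Kapoor, Thu morning→Kapoor+Abara, Thu afternoon→Cruz, Thu evening→Kapoor+Johansson, Fri morning→Kapoor+Johansson, Fri afternoon→Cruz+Johansson, Fri evening→Abara, Sat morning→Johansson+Abara.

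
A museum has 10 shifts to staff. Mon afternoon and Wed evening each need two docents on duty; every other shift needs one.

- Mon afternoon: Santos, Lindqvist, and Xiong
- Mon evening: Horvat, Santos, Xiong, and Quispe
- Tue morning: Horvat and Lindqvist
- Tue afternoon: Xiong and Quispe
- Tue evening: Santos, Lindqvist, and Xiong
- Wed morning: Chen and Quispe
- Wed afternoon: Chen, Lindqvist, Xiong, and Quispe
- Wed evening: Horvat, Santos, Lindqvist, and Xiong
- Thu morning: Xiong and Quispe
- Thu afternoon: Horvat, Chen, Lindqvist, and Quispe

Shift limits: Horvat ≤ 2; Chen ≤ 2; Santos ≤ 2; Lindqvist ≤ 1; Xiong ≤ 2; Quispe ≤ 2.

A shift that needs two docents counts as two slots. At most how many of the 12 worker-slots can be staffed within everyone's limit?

Total capacity across all docents is 2+2+2+1+2+2 = 11, and 12 slots are needed, so at most 11 can be filled.
An assignment achieving 11: Mon afternoon→Santos+Lindqvist, Mon evening→Quispe, Tue morning→Horvat, Tue afternoon→Xiong, Tue evening→Santos, Wed morning→Chen, Wed afternoon→Chen, Wed evening→Horvat, Thu morning→Xiong, Thu afternoon→Quispe.
Loads: Horvat 2/2, Chen 2/2, Santos 2/2, Lindqvist 1/1, Xiong 2/2, Quispe 2/2.

11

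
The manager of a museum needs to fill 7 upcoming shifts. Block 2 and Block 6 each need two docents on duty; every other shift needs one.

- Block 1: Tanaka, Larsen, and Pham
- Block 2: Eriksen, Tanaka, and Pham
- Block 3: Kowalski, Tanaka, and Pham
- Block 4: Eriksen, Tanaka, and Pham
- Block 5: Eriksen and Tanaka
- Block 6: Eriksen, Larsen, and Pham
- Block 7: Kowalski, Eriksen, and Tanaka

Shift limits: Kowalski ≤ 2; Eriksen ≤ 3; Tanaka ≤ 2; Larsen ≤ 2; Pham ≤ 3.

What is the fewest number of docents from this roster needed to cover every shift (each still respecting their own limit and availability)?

4

9 slots to fill and no one can take more than 3, so at least ⌈9/3⌉ = 3 docents are needed.
Any 3 docents together have capacity at most 3+3+2 = 8 < 9 slots, so 3 can never suffice.
Kowalski, Eriksen, Tanaka, and Larsen alone can cover everything: Block 1→Larsen, Block 2→Eriksen+Tanaka, Block 3→Kowalski, Block 4→Eriksen, Block 5→Tanaka, Block 6→Eriksen+Larsen, Block 7→Kowalski.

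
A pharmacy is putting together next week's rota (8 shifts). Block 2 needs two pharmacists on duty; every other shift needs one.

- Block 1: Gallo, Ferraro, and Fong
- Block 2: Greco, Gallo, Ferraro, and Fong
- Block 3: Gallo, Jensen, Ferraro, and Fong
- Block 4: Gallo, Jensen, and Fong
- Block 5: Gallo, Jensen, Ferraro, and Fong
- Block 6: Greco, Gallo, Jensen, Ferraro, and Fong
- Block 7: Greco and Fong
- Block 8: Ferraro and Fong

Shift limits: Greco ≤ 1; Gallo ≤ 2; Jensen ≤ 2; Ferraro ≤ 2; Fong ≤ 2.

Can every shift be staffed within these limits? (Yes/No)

Yes

One valid schedule: Block 1→Gallo, Block 2→Ferraro+Fong, Block 3→Jensen, Block 4→Gallo, Block 5→Jensen, Block 6→Fong, Block 7→Greco, Block 8→Ferraro.
Loads: Greco 1/1, Gallo 2/2, Jensen 2/2, Ferraro 2/2, Fong 2/2 — all within limits.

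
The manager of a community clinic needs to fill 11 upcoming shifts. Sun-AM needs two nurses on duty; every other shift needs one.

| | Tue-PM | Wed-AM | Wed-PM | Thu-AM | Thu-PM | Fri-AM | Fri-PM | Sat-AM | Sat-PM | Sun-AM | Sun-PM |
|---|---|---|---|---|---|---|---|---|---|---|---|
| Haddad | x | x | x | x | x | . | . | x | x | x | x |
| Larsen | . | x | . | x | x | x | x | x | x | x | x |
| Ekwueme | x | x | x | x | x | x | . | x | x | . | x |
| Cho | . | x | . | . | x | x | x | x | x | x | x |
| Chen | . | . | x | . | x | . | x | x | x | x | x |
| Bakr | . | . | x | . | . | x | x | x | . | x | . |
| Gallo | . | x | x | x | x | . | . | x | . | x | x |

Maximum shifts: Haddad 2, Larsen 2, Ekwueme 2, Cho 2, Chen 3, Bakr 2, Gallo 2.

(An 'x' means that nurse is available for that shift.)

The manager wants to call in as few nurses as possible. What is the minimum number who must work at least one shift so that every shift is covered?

6

12 slots to fill and no one can take more than 3, so at least ⌈12/3⌉ = 4 nurses are needed.
Any 5 nurses together have capacity at most 3+2+2+2+2 = 11 < 12 slots, so 5 can never suffice.
Haddad, Larsen, Ekwueme, Cho, Chen, and Bakr alone can cover everything: Tue-PM→Haddad, Wed-AM→Larsen, Wed-PM→Ekwueme, Thu-AM→Haddad, Thu-PM→Ekwueme, Fri-AM→Larsen, Fri-PM→Cho, Sat-AM→Chen, Sat-PM→Cho, Sun-AM→Chen+Bakr, Sun-PM→Chen.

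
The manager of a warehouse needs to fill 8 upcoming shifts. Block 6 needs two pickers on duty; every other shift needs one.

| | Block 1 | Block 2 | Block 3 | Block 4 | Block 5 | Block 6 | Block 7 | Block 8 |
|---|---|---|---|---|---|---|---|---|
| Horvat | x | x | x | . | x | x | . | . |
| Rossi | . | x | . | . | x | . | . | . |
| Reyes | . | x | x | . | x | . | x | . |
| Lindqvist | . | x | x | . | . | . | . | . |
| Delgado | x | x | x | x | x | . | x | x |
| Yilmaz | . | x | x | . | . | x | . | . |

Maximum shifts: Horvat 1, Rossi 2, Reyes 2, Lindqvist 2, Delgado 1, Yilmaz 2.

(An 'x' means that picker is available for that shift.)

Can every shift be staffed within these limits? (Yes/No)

No

Total capacity is 10 and 9 slots are needed, so capacity alone doesn't rule it out.
Shifts {Block 4, Block 8} need 2 worker-slots in total, but the pickers available for any of those shifts (Delgado) can supply at most 1 among them. So no valid schedule exists.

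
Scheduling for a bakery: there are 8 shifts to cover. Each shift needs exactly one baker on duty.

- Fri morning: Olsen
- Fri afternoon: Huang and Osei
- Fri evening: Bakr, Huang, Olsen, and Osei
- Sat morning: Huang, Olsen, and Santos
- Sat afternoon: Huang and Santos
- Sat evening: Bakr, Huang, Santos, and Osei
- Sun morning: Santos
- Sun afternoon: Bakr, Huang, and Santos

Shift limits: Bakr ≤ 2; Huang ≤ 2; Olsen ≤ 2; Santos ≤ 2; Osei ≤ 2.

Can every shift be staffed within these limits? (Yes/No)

Yes

Fri morning can only be covered by Olsen, so that assignment is forced.
Sun morning can only be covered by Santos, so that assignment is forced.
One valid schedule: Fri morning→Olsen, Fri afternoon→Huang, Fri evening→Bakr, Sat morning→Olsen, Sat afternoon→Huang, Sat evening→Santos, Sun morning→Santos, Sun afternoon→Bakr.
Loads: Bakr 2/2, Huang 2/2, Olsen 2/2, Santos 2/2, Osei 0/2 — all within limits.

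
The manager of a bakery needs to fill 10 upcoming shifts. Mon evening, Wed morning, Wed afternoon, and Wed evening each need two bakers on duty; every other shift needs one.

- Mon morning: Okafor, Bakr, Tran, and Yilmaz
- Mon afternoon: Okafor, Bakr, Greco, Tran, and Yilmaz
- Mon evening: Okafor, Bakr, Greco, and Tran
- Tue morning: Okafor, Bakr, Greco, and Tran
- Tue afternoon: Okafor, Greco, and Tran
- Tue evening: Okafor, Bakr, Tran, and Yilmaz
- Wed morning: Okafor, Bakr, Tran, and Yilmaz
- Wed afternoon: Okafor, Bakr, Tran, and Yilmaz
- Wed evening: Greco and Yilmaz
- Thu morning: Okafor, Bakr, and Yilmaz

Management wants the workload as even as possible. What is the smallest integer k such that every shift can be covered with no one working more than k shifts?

3

With 5 bakers and 14 worker-slots to fill, someone must work at least ⌈14/5⌉ = 3 shifts, so k ≥ 3.
k = 3 works: Mon morning→Okafor, Mon afternoon→Bakr, Mon evening→Greco+Tran, Tue morning→Bakr, Tue afternoon→Okafor, Tue evening→Bakr, Wed morning→Tran+Yilmaz, Wed afternoon→Tran+Yilmaz, Wed evening→Greco+Yilmaz, Thu morning→Okafor.
Loads: Okafor 3, Bakr 3, Greco 2, Tran 3, Yilmaz 3 — all ≤ 3.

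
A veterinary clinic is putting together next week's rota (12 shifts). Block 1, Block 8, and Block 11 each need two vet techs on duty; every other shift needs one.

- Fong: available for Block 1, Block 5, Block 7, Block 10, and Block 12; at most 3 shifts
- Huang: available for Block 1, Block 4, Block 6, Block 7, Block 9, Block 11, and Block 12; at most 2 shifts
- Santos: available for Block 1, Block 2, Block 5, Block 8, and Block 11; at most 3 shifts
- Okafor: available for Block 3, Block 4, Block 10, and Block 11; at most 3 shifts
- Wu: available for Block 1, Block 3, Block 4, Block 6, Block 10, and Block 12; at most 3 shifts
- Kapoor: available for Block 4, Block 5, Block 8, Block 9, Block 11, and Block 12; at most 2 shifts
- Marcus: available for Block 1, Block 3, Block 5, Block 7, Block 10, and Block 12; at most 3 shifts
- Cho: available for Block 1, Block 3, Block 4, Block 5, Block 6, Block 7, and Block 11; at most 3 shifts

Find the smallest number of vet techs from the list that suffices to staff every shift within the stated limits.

6

15 slots to fill and no one can take more than 3, so at least ⌈15/3⌉ = 5 vet techs are needed.
No set of 5 vet techs can cover every shift (each such set leaves at least one shift with no one available or exceeds a cap).
Fong, Huang, Santos, Okafor, Wu, and Kapoor alone can cover everything: Block 1→Santos+Wu, Block 2→Santos, Block 3→Okafor, Block 4→Okafor, Block 5→Fong, Block 6→Huang, Block 7→Fong, Block 8→Santos+Kapoor, Block 9→Huang, Block 10→Fong, Block 11→Okafor+Kapoor, Block 12→Wu.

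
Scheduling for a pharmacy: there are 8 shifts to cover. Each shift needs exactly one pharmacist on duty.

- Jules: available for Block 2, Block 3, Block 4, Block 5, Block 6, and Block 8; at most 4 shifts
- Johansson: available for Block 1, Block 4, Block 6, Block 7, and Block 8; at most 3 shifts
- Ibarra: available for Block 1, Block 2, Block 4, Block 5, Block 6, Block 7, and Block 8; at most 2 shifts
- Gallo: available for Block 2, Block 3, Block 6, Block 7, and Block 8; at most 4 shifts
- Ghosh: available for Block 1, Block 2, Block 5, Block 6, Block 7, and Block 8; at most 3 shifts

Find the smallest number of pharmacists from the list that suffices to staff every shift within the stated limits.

8 slots to fill and no one can take more than 4, so at least ⌈8/4⌉ = 2 pharmacists are needed.
No set of 2 pharmacists can cover every shift (each such set leaves at least one shift with no one available or exceeds a cap).
Jules, Johansson, and Ibarra alone can cover everything: Block 1→Johansson, Block 2→Jules, Block 3→Jules, Block 4→Jules, Block 5→Jules, Block 6→Johansson, Block 7→Johansson, Block 8→Ibarra.

3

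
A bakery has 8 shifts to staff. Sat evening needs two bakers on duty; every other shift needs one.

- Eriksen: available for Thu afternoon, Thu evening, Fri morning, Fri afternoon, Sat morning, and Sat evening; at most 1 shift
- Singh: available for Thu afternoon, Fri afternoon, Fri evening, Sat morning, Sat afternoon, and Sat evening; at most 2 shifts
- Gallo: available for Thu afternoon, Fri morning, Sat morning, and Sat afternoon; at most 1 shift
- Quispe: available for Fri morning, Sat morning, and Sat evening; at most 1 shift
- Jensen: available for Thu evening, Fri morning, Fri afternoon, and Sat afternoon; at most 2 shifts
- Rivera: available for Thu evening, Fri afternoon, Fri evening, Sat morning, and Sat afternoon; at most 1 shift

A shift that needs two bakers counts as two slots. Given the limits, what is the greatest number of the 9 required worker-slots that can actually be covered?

8

Total capacity across all bakers is 1+2+1+1+2+1 = 8, and 9 slots are needed, so at most 8 can be filled.
An assignment achieving 8: Thu afternoon→Eriksen, Thu evening→Jensen, Fri morning→Gallo, Fri afternoon→Jensen, Fri evening→Singh, Sat afternoon→Rivera, Sat evening→Singh+Quispe.
Loads: Eriksen 1/1, Singh 2/2, Gallo 1/1, Quispe 1/1, Jensen 2/2, Rivera 1/1.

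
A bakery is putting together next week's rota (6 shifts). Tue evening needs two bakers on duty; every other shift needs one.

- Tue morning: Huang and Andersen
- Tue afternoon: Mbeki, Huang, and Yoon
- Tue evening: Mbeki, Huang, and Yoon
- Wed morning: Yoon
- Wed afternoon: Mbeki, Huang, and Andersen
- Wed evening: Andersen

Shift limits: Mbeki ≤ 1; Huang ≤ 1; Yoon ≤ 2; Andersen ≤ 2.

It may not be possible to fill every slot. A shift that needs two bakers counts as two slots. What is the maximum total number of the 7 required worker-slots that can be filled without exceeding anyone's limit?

Total capacity across all bakers is 1+1+2+2 = 6, and 7 slots are needed, so at most 6 can be filled.
An assignment achieving 6: Tue morning→Huang, Tue afternoon→Mbeki, Tue evening→Yoon, Wed morning→Yoon, Wed afternoon→Andersen, Wed evening→Andersen.
Loads: Mbeki 1/1, Huang 1/1, Yoon 2/2, Andersen 2/2.

6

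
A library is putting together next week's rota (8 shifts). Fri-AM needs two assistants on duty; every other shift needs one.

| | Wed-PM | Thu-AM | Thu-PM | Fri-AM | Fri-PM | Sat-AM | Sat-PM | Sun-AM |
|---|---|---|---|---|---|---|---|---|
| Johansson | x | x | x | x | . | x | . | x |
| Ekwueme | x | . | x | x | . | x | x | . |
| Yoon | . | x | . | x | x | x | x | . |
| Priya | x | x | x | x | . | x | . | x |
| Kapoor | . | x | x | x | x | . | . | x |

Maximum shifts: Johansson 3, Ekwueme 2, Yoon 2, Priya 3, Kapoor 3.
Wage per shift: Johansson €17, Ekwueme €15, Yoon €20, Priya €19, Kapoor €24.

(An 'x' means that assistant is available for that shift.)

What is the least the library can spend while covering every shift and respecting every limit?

Picking the cheapest available assistant for each shift independently would cost €146, but that ignores the shift limits.
An optimal schedule: Wed-PM→Ekwueme, Thu-AM→Johansson, Thu-PM→Priya, Fri-AM→Johansson+Priya, Fri-PM→Yoon, Sat-AM→Priya, Sat-PM→Ekwueme, Sun-AM→Johansson.
Total: 15 + 17 + 19 + 17 + 19 + 20 + 19 + 15 + 17 = €158.

€158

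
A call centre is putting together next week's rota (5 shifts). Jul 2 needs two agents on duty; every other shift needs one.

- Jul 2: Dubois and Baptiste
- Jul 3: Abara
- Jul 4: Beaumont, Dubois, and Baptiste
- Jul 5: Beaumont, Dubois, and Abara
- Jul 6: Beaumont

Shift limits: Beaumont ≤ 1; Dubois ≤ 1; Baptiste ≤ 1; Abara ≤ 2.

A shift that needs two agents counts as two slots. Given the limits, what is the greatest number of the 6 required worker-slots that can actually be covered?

5

Total capacity across all agents is 1+1+1+2 = 5, and 6 slots are needed, so at most 5 can be filled.
An assignment achieving 5: Jul 2→Dubois+Baptiste, Jul 3→Abara, Jul 5→Abara, Jul 6→Beaumont.
Loads: Beaumont 1/1, Dubois 1/1, Baptiste 1/1, Abara 2/2.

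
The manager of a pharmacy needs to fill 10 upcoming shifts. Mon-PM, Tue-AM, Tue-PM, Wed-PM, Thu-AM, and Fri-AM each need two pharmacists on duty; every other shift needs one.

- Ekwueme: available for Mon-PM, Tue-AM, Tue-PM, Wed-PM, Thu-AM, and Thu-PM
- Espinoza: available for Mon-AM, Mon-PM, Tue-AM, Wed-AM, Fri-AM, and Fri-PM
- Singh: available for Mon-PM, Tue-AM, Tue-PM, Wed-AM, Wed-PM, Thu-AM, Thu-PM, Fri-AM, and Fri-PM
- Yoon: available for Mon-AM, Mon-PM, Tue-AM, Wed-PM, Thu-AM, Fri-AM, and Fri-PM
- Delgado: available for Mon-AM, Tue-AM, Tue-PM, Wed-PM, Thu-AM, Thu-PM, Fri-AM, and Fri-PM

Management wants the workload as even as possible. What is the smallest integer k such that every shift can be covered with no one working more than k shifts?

With 5 pharmacists and 16 worker-slots to fill, someone must work at least ⌈16/5⌉ = 4 shifts, so k ≥ 4.
k = 4 works: Mon-AM→Espinoza, Mon-PM→Ekwueme+Espinoza, Tue-AM→Yoon+Delgado, Tue-PM→Ekwueme+Singh, Wed-AM→Espinoza, Wed-PM→Ekwueme+Singh, Thu-AM→Singh+Yoon, Thu-PM→Ekwueme, Fri-AM→Singh+Yoon, Fri-PM→Espinoza.
Loads: Ekwueme 4, Espinoza 4, Singh 4, Yoon 3, Delgado 1 — all ≤ 4.

4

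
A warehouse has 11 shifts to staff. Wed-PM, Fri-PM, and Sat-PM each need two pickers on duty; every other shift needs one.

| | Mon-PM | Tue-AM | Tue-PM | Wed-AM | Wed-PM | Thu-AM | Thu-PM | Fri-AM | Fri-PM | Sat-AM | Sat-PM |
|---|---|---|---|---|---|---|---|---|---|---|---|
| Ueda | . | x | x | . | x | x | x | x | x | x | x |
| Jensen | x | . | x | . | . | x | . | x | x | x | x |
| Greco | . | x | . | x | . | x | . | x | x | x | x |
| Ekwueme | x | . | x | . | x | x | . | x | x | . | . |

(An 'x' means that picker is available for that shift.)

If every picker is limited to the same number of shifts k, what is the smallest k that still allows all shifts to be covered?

With 4 pickers and 14 worker-slots to fill, someone must work at least ⌈14/4⌉ = 4 shifts, so k ≥ 4.
k = 4 works: Mon-PM→Jensen, Tue-AM→Ueda, Tue-PM→Ueda, Wed-AM→Greco, Wed-PM→Ueda+Ekwueme, Thu-AM→Jensen, Thu-PM→Ueda, Fri-AM→Greco, Fri-PM→Greco+Ekwueme, Sat-AM→Jensen, Sat-PM→Jensen+Greco.
Loads: Ueda 4, Jensen 4, Greco 4, Ekwueme 2 — all ≤ 4.

4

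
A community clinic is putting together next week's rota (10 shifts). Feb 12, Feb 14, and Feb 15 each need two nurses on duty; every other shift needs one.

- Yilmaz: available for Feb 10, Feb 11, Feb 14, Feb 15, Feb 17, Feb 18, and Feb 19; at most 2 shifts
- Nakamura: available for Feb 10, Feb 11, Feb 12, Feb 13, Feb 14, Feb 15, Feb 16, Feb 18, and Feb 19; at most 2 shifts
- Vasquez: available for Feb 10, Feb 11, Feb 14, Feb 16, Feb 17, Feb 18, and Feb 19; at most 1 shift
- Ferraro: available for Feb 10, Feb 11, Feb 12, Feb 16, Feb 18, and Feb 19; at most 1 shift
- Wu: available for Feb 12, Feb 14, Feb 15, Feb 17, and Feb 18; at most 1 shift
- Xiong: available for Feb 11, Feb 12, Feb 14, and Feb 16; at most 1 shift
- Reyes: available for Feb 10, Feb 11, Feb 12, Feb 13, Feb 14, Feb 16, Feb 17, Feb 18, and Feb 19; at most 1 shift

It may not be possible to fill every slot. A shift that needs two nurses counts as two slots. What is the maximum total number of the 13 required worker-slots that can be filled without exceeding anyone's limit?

Total capacity across all nurses is 2+2+1+1+1+1+1 = 9, and 13 slots are needed, so at most 9 can be filled.
An assignment achieving 9: Feb 10→Vasquez, Feb 12→Ferraro+Wu, Feb 13→Nakamura, Feb 15→Yilmaz+Nakamura, Feb 16→Xiong, Feb 17→Yilmaz, Feb 19→Reyes.
Loads: Yilmaz 2/2, Nakamura 2/2, Vasquez 1/1, Ferraro 1/1, Wu 1/1, Xiong 1/1, Reyes 1/1.

9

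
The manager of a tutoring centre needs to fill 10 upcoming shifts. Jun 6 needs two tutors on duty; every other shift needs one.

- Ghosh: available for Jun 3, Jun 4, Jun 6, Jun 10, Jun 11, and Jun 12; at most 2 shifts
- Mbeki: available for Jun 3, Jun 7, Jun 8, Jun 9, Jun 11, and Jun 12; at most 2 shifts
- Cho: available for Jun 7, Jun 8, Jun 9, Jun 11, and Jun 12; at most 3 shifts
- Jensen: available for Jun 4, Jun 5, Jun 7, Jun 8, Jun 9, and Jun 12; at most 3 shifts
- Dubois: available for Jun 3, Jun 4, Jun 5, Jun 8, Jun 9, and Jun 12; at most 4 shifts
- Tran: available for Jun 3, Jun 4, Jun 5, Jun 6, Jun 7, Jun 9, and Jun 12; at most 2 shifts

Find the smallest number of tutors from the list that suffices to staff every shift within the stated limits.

4

11 slots to fill and no one can take more than 4, so at least ⌈11/4⌉ = 3 tutors are needed.
Any 3 tutors together have capacity at most 4+3+3 = 10 < 11 slots, so 3 can never suffice.
Ghosh, Cho, Dubois, and Tran alone can cover everything: Jun 3→Dubois, Jun 4→Dubois, Jun 5→Dubois, Jun 6→Ghosh+Tran, Jun 7→Cho, Jun 8→Cho, Jun 9→Dubois, Jun 10→Ghosh, Jun 11→Cho, Jun 12→Tran.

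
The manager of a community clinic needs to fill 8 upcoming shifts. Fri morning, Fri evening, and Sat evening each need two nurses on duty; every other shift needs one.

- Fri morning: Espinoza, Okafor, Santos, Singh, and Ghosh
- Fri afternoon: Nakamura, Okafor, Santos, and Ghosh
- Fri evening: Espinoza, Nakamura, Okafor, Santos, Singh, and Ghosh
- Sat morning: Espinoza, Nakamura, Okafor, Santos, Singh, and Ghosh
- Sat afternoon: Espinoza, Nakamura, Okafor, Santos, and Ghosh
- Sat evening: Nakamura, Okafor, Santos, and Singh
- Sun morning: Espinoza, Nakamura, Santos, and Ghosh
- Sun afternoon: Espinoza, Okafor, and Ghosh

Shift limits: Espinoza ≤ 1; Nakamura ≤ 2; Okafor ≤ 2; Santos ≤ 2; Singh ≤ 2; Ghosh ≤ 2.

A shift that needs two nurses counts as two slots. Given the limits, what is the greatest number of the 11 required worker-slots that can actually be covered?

11

Total capacity across all nurses is 1+2+2+2+2+2 = 11, and 11 slots are needed, so at most 11 can be filled.
An assignment achieving 11: Fri morning→Okafor+Santos, Fri afternoon→Nakamura, Fri evening→Singh+Ghosh, Sat morning→Singh, Sat afternoon→Ghosh, Sat evening→Nakamura+Okafor, Sun morning→Santos, Sun afternoon→Espinoza.
Loads: Espinoza 1/1, Nakamura 2/2, Okafor 2/2, Santos 2/2, Singh 2/2, Ghosh 2/2.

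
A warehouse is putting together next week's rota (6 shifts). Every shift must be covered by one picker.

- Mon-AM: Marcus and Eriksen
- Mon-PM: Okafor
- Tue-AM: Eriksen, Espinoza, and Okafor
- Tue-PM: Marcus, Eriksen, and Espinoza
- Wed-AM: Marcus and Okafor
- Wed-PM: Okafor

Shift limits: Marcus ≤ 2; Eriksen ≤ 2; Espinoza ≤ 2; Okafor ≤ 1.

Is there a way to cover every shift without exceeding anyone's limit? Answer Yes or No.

Total capacity is 7 and 6 slots are needed, so capacity alone doesn't rule it out.
Shifts {Mon-PM, Wed-PM} need 2 worker-slots in total, but the pickers available for any of those shifts (Okafor) can supply at most 1 among them. So no valid schedule exists.

No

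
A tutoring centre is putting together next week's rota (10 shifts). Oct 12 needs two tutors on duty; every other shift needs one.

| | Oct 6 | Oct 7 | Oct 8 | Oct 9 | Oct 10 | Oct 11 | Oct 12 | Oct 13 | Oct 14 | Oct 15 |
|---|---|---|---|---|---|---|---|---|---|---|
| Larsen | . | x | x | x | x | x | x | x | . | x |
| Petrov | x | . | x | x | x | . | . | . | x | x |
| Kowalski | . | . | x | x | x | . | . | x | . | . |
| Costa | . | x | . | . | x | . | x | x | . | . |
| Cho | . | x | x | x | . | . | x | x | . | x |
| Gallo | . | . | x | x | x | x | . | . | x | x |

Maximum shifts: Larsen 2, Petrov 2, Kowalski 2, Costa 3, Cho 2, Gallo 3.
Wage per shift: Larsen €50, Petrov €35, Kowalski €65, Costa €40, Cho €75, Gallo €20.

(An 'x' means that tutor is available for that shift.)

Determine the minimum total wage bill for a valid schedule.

€415

Oct 6 can only be covered by Petrov, so that assignment is forced.
Picking the cheapest available tutor for each shift independently would cost €325, but that ignores the shift limits.
An optimal schedule: Oct 6→Petrov, Oct 7→Costa, Oct 8→Petrov, Oct 9→Larsen, Oct 10→Kowalski, Oct 11→Gallo, Oct 12→Costa+Larsen, Oct 13→Costa, Oct 14→Gallo, Oct 15→Gallo.
Total: 35 + 40 + 35 + 50 + 65 + 20 + 40 + 50 + 40 + 20 + 20 = €415.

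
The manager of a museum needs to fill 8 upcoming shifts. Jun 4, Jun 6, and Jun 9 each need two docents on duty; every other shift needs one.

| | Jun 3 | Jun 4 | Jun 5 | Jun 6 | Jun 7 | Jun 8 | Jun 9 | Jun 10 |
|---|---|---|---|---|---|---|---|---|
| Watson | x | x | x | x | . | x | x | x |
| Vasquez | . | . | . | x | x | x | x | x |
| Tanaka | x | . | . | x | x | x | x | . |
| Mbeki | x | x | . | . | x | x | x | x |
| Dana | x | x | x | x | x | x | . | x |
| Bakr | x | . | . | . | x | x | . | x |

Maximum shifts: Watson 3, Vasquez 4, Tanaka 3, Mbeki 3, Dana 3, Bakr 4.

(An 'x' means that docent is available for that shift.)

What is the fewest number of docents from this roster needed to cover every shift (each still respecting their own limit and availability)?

4

11 slots to fill and no one can take more than 4, so at least ⌈11/4⌉ = 3 docents are needed.
No set of 3 docents can cover every shift (each such set leaves at least one shift with no one available or exceeds a cap).
Watson, Vasquez, Tanaka, and Mbeki alone can cover everything: Jun 3→Watson, Jun 4→Watson+Mbeki, Jun 5→Watson, Jun 6→Vasquez+Tanaka, Jun 7→Vasquez, Jun 8→Vasquez, Jun 9→Tanaka+Mbeki, Jun 10→Vasquez.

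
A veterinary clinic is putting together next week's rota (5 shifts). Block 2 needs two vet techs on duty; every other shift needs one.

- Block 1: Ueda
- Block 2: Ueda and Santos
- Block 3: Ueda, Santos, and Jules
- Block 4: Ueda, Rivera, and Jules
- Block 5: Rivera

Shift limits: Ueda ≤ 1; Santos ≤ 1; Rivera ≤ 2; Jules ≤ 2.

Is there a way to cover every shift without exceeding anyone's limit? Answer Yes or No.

Total capacity is 6 and 6 slots are needed, so capacity alone doesn't rule it out.
Shifts {Block 1, Block 2} need 3 worker-slots in total, but the vet techs available for any of those shifts (Ueda and Santos) can supply at most 2 among them. So no valid schedule exists.

No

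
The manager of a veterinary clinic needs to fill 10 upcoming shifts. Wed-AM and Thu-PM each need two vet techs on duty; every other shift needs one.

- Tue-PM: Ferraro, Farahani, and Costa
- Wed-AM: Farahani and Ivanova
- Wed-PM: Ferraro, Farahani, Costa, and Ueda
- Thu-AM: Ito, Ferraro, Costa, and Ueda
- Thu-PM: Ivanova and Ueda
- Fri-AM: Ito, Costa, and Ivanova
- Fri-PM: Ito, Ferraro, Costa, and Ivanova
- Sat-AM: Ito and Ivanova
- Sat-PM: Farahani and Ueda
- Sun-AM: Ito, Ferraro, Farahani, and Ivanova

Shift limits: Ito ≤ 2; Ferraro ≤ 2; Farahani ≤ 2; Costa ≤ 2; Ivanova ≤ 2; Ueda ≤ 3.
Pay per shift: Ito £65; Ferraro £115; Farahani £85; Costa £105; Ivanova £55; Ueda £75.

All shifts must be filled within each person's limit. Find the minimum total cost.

£960

Wed-AM can only be covered by Farahani and Ivanova, so that assignment is forced.
Thu-PM can only be covered by Ivanova and Ueda, so that assignment is forced.
Picking the cheapest available vet tech for each shift independently would cost £790, but that ignores the shift limits.
An optimal schedule: Tue-PM→Farahani, Wed-AM→Ivanova+Farahani, Wed-PM→Ueda, Thu-AM→Costa, Thu-PM→Ivanova+Ueda, Fri-AM→Ito, Fri-PM→Costa, Sat-AM→Ito, Sat-PM→Ueda, Sun-AM→Ferraro.
Total: 85 + 55 + 85 + 75 + 105 + 55 + 75 + 65 + 105 + 65 + 75 + 115 = £960.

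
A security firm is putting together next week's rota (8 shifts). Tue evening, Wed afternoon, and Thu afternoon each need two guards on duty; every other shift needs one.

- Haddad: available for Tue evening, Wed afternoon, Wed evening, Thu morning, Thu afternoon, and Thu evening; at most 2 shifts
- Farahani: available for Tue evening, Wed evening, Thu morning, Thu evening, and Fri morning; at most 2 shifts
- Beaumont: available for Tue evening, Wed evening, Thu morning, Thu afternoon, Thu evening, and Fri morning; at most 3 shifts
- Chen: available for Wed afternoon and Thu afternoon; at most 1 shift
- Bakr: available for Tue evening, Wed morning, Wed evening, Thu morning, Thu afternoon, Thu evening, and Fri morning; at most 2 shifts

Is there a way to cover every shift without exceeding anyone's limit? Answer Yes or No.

Total capacity is 2+2+3+1+2 = 10 but 11 worker-slots are needed — infeasible.

No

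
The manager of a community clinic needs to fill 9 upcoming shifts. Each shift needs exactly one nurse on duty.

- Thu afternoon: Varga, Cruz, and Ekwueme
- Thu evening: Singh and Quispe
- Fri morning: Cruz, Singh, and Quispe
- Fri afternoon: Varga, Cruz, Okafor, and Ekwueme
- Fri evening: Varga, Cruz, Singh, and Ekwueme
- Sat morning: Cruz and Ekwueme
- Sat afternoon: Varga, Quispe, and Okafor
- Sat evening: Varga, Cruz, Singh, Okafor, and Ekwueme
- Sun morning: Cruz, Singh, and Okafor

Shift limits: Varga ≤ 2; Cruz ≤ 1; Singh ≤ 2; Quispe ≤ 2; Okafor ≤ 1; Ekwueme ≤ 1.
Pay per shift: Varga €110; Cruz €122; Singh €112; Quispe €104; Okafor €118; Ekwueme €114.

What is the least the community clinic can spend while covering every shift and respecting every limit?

€1006

Picking the cheapest available nurse for each shift independently would cost €978, but that ignores the shift limits.
An optimal schedule: Thu afternoon→Varga, Thu evening→Singh, Fri morning→Quispe, Fri afternoon→Varga, Fri evening→Ekwueme, Sat morning→Cruz, Sat afternoon→Quispe, Sat evening→Okafor, Sun morning→Singh.
Total: 110 + 112 + 104 + 110 + 114 + 122 + 104 + 118 + 112 = €1006.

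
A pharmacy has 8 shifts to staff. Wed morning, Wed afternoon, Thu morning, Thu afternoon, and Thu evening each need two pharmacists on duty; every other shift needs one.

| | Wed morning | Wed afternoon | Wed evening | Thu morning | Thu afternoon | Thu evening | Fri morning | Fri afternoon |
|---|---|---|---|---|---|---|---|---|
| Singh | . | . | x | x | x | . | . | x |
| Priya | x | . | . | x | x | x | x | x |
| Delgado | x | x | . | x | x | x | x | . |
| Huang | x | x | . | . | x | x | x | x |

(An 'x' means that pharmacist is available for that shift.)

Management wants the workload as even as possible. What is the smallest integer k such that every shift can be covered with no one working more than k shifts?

4

With 4 pharmacists and 13 worker-slots to fill, someone must work at least ⌈13/4⌉ = 4 shifts, so k ≥ 4.
k = 4 works: Wed morning→Priya+Delgado, Wed afternoon→Delgado+Huang, Wed evening→Singh, Thu morning→Singh+Priya, Thu afternoon→Singh+Delgado, Thu evening→Priya+Delgado, Fri morning→Priya, Fri afternoon→Singh.
Loads: Singh 4, Priya 4, Delgado 4, Huang 1 — all ≤ 4.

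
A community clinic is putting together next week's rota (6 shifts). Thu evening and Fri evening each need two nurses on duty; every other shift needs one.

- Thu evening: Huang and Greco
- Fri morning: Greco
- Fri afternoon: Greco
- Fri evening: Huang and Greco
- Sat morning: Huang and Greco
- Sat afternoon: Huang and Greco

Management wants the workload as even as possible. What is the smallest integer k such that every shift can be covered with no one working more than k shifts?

With 2 nurses and 8 worker-slots to fill, someone must work at least ⌈8/2⌉ = 4 shifts, so k ≥ 4.
k = 4 works: Thu evening→Huang+Greco, Fri morning→Greco, Fri afternoon→Greco, Fri evening→Huang+Greco, Sat morning→Huang, Sat afternoon→Huang.
Loads: Huang 4, Greco 4 — all ≤ 4.

4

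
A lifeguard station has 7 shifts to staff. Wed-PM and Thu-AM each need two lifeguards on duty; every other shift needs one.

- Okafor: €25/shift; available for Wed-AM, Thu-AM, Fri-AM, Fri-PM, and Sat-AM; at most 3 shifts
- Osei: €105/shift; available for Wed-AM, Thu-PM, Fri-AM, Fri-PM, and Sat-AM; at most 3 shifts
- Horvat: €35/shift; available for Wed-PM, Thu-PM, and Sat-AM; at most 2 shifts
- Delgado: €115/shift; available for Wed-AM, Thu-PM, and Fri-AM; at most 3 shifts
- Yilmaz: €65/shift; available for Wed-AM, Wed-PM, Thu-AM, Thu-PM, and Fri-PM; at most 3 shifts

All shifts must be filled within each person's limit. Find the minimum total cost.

€445

Wed-PM can only be covered by Horvat and Yilmaz, so that assignment is forced.
Thu-AM can only be covered by Okafor and Yilmaz, so that assignment is forced.
Picking the cheapest available lifeguard for each shift independently would cost €325, but that ignores the shift limits.
An optimal schedule: Wed-AM→Yilmaz, Wed-PM→Horvat+Yilmaz, Thu-AM→Okafor+Yilmaz, Thu-PM→Osei, Fri-AM→Okafor, Fri-PM→Okafor, Sat-AM→Horvat.
Total: 65 + 35 + 65 + 25 + 65 + 105 + 25 + 25 + 35 = €445.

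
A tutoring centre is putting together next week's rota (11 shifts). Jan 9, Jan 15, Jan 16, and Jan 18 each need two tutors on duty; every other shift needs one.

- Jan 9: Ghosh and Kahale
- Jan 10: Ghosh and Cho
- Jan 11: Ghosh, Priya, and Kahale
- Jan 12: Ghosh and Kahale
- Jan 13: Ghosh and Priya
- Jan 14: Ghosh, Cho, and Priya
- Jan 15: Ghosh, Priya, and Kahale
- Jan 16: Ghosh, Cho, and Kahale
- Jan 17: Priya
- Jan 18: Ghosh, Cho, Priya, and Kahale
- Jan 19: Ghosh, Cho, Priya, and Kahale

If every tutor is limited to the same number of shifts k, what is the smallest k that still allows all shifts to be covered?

With 4 tutors and 15 worker-slots to fill, someone must work at least ⌈15/4⌉ = 4 shifts, so k ≥ 4.
k = 4 works: Jan 9→Ghosh+Kahale, Jan 10→Ghosh, Jan 11→Priya, Jan 12→Ghosh, Jan 13→Ghosh, Jan 14→Cho, Jan 15→Priya+Kahale, Jan 16→Cho+Kahale, Jan 17→Priya, Jan 18→Cho+Priya, Jan 19→Cho.
Loads: Ghosh 4, Cho 4, Priya 4, Kahale 3 — all ≤ 4.

4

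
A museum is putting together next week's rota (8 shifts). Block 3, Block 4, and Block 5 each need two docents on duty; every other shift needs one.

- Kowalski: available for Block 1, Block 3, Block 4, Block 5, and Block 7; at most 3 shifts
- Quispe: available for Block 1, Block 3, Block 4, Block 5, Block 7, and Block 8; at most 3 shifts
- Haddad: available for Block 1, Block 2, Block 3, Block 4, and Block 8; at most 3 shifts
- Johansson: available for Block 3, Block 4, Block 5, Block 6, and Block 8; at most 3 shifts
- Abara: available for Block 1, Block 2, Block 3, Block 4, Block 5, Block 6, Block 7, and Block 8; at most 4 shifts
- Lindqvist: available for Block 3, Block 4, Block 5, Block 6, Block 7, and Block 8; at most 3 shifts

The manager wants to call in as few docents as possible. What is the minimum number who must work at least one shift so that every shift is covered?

11 slots to fill and no one can take more than 4, so at least ⌈11/4⌉ = 3 docents are needed.
Any 3 docents together have capacity at most 4+3+3 = 10 < 11 slots, so 3 can never suffice.
Kowalski, Quispe, Haddad, and Johansson alone can cover everything: Block 1→Kowalski, Block 2→Haddad, Block 3→Quispe+Haddad, Block 4→Haddad+Johansson, Block 5→Kowalski+Quispe, Block 6→Johansson, Block 7→Kowalski, Block 8→Quispe.

4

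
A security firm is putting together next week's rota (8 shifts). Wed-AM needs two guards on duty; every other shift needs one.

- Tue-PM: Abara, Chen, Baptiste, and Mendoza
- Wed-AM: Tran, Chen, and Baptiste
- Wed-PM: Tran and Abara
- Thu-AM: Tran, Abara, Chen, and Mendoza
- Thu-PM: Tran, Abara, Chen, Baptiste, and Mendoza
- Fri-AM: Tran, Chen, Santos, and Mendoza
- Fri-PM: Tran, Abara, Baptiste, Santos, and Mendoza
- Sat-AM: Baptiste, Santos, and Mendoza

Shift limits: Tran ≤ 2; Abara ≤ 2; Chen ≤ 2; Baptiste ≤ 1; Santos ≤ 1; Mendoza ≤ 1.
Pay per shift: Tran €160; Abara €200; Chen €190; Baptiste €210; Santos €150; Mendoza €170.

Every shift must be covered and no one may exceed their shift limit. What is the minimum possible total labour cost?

Picking the cheapest available guard for each shift independently would cost €1450, but that ignores the shift limits.
An optimal schedule: Tue-PM→Abara, Wed-AM→Tran+Chen, Wed-PM→Tran, Thu-AM→Abara, Thu-PM→Mendoza, Fri-AM→Chen, Fri-PM→Santos, Sat-AM→Baptiste.
Total: 200 + 160 + 190 + 160 + 200 + 170 + 190 + 150 + 210 = €1630.

€1630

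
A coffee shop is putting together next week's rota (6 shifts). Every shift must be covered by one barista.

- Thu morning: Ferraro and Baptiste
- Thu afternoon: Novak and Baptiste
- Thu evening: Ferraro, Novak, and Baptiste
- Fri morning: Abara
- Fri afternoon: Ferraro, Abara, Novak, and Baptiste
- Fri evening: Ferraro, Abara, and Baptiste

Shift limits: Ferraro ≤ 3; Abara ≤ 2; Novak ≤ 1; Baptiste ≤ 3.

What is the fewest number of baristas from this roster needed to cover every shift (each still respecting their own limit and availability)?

3

6 slots to fill and no one can take more than 3, so at least ⌈6/3⌉ = 2 baristas are needed.
No set of 2 baristas can cover every shift (each such set leaves at least one shift with no one available or exceeds a cap).
Ferraro, Abara, and Novak alone can cover everything: Thu morning→Ferraro, Thu afternoon→Novak, Thu evening→Ferraro, Fri morning→Abara, Fri afternoon→Abara, Fri evening→Ferraro.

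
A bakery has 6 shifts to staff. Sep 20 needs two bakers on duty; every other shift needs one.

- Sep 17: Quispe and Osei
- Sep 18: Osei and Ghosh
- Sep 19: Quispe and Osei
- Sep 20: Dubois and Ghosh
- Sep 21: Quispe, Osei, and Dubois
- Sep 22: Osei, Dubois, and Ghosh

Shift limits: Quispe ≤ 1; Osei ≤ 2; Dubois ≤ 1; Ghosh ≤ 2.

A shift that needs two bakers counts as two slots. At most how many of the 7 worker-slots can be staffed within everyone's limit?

Total capacity across all bakers is 1+2+1+2 = 6, and 7 slots are needed, so at most 6 can be filled.
An assignment achieving 6: Sep 17→Quispe, Sep 18→Osei, Sep 19→Osei, Sep 20→Dubois+Ghosh, Sep 22→Ghosh.
Loads: Quispe 1/1, Osei 2/2, Dubois 1/1, Ghosh 2/2.

6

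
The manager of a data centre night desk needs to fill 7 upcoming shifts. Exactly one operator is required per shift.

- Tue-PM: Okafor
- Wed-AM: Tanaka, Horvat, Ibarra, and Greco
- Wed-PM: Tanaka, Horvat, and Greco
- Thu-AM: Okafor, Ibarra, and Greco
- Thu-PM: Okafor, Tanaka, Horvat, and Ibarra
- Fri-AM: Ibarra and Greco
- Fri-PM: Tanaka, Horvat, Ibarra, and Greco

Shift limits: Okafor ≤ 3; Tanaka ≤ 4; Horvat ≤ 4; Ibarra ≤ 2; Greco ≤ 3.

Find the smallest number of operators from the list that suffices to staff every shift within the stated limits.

3

7 slots to fill and no one can take more than 4, so at least ⌈7/4⌉ = 2 operators are needed.
No set of 2 operators can cover every shift (each such set leaves at least one shift with no one available or exceeds a cap).
Okafor, Tanaka, and Ibarra alone can cover everything: Tue-PM→Okafor, Wed-AM→Tanaka, Wed-PM→Tanaka, Thu-AM→Okafor, Thu-PM→Okafor, Fri-AM→Ibarra, Fri-PM→Tanaka.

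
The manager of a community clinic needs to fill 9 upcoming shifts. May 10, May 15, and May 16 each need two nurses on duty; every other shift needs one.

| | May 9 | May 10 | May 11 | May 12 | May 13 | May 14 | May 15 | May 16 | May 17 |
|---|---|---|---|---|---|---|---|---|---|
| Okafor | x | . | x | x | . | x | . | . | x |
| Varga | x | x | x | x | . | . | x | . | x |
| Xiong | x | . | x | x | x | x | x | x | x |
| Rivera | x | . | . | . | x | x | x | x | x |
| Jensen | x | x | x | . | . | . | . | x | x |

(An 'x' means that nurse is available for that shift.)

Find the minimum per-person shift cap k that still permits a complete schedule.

3

With 5 nurses and 12 worker-slots to fill, someone must work at least ⌈12/5⌉ = 3 shifts, so k ≥ 3.
k = 3 works: May 9→Varga, May 10→Varga+Jensen, May 11→Okafor, May 12→Okafor, May 13→Xiong, May 14→Okafor, May 15→Varga+Xiong, May 16→Xiong+Rivera, May 17→Rivera.
Loads: Okafor 3, Varga 3, Xiong 3, Rivera 2, Jensen 1 — all ≤ 3.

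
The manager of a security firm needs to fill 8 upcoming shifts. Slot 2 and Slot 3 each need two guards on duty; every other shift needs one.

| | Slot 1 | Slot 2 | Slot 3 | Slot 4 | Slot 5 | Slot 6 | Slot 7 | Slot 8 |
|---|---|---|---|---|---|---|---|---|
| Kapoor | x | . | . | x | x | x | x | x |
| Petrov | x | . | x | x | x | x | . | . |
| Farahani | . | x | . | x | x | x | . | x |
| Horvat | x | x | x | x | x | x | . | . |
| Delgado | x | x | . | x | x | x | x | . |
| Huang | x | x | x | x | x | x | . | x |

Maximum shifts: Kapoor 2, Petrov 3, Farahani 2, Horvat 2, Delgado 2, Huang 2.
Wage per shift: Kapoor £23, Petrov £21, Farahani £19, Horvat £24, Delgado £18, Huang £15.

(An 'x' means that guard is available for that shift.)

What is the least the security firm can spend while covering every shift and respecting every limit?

Picking the cheapest available guard for each shift independently would cost £162, but that ignores the shift limits.
An optimal schedule: Slot 1→Petrov, Slot 2→Delgado+Farahani, Slot 3→Huang+Petrov, Slot 4→Farahani, Slot 5→Petrov, Slot 6→Kapoor, Slot 7→Delgado, Slot 8→Huang.
Total: 21 + 18 + 19 + 15 + 21 + 19 + 21 + 23 + 18 + 15 = £190.

£190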